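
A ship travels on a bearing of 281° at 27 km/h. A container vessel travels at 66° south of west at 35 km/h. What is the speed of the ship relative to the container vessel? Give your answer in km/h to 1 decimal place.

Taking east as x and north as y: ship velocity = (-26.504, 5.152) km/h; container vessel velocity = (-14.236, -31.974) km/h.
Velocity of ship relative to container vessel = (-26.504, 5.152) − (-14.236, -31.974) = (-12.268, 37.126) km/h.
Magnitude = |(-12.268, 37.126)| = 39.100 km/h.

39.1 km/h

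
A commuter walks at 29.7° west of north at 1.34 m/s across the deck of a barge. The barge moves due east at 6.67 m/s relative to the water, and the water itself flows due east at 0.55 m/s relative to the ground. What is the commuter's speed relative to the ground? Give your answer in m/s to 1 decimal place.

6.7 m/s

In east/north components (m/s): commuter relative to barge = (-0.664, 1.164); barge relative to water = (6.670, 0.000); water relative to ground = (0.550, 0.000).
Sum = (6.556, 1.164) m/s.
Speed = |(6.556, 1.164)| = 6.659 m/s.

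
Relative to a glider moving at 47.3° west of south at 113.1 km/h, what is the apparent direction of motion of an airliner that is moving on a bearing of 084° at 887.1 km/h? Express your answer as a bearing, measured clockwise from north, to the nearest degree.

080°

Taking east as x and north as y: airliner velocity = (882.240, 92.727) km/h; glider velocity = (-83.119, -76.700) km/h.
Velocity of airliner relative to glider = (882.240, 92.727) − (-83.119, -76.700) = (965.359, 169.427) km/h.
Bearing = atan2(965.36, 169.43) = 80.05° clockwise from north.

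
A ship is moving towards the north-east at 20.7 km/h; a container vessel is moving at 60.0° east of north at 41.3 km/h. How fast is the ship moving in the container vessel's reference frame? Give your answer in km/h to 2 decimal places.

Taking east as x and north as y: ship velocity = (14.637, 14.637) km/h; container vessel velocity = (35.767, 20.650) km/h.
Velocity of ship relative to container vessel = (14.637, 14.637) − (35.767, 20.650) = (-21.130, -6.013) km/h.
Magnitude = |(-21.130, -6.013)| = 21.969 km/h.

21.97 km/h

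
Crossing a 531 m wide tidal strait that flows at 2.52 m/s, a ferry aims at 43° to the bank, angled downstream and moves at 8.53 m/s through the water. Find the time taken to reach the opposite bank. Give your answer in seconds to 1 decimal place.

The component of the ferry's velocity perpendicular to the bank is 8.53 × sin 43° = 5.817 m/s.
Only the cross-stream component determines the crossing time; the current contributes nothing perpendicular to the bank.
Time = 531 / 5.817 = 91.277 s.

91.3 s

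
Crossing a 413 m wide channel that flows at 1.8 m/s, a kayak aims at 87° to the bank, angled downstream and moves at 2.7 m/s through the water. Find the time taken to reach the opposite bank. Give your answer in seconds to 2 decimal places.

153.17 s

The component of the kayak's velocity perpendicular to the bank is 2.7 × sin 87° = 2.696 m/s.
Only the cross-stream component determines the crossing time; the current contributes nothing perpendicular to the bank.
Time = 413 / 2.696 = 153.173 s.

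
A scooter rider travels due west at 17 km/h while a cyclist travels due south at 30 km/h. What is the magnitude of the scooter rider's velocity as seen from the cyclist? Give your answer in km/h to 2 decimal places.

Taking east as x and north as y: scooter rider velocity = (-17.000, 0.000) km/h; cyclist velocity = (0.000, -30.000) km/h.
Velocity of scooter rider relative to cyclist = (-17.000, 0.000) − (0.000, -30.000) = (-17.000, 30.000) km/h.
Magnitude = |(-17.000, 30.000)| = 34.482 km/h.

34.48 km/h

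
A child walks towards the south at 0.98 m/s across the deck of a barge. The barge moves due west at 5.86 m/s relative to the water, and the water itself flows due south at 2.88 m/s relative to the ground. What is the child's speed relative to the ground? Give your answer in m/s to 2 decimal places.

In east/north components (m/s): child relative to barge = (0.000, -0.980); barge relative to water = (-5.860, 0.000); water relative to ground = (0.000, -2.880).
Sum = (-5.860, -3.860) m/s.
Speed = |(-5.860, -3.860)| = 7.017 m/s.

7.02 m/s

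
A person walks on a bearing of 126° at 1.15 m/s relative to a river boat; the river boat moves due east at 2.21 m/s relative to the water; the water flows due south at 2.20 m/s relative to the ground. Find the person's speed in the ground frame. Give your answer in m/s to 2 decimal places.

4.26 m/s

In east/north components (m/s): person relative to river boat = (0.930, -0.676); river boat relative to water = (2.210, 0.000); water relative to ground = (0.000, -2.200).
Sum = (3.140, -2.876) m/s.
Speed = |(3.140, -2.876)| = 4.258 m/s.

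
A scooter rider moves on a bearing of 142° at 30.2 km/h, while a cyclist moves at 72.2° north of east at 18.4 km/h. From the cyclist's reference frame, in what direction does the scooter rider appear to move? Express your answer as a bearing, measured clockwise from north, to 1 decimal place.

Taking east as x and north as y: scooter rider velocity = (18.593, -23.798) km/h; cyclist velocity = (5.625, 17.519) km/h.
Velocity of scooter rider relative to cyclist = (18.593, -23.798) − (5.625, 17.519) = (12.968, -41.317) km/h.
Bearing = atan2(12.97, -41.32) = 162.57° clockwise from north.

162.6°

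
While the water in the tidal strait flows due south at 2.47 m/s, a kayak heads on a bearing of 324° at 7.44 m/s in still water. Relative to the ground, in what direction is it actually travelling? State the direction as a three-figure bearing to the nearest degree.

309°

Taking east as x and north as y: velocity relative to the water = (-4.373, 6.019) m/s; the water relative to ground = (0.000, -2.470) m/s.
Velocity relative to ground = (-4.373, 6.019) + (0.000, -2.470) = (-4.373, 3.549) m/s.
Bearing = atan2(-4.37, 3.55) = 309.06° clockwise from north.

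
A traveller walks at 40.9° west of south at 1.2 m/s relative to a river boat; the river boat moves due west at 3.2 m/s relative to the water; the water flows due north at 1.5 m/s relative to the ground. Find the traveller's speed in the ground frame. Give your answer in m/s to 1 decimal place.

In east/north components (m/s): traveller relative to river boat = (-0.786, -0.907); river boat relative to water = (-3.200, 0.000); water relative to ground = (0.000, 1.500).
Sum = (-3.986, 0.593) m/s.
Speed = |(-3.986, 0.593)| = 4.030 m/s.

4.0 m/s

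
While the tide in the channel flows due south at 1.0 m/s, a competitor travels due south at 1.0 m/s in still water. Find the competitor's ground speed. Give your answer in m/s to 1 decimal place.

2.0 m/s

Taking east as x and north as y: velocity relative to the water = (0.000, -1.000) m/s; the water relative to ground = (0.000, -1.000) m/s.
Velocity relative to ground = (0.000, -1.000) + (0.000, -1.000) = (0.000, -2.000) m/s.
Speed = |(0.000, -2.000)| = 2.000 m/s.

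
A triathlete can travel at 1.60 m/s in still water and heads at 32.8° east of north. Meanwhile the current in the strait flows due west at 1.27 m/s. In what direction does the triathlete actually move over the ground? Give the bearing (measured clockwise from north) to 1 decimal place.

343.3°

Taking east as x and north as y: velocity relative to the water = (0.867, 1.345) m/s; the water relative to ground = (-1.270, 0.000) m/s.
Velocity relative to ground = (0.867, 1.345) + (-1.270, 0.000) = (-0.403, 1.345) m/s.
Bearing = atan2(-0.40, 1.34) = 343.31° clockwise from north.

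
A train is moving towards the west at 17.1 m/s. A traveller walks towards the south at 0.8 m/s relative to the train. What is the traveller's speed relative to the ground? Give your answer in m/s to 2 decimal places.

Taking east as x and north as y: train velocity = (-17.100, 0.000) m/s; traveller velocity relative to train = (0.000, -0.800) m/s.
Velocity relative to ground = (-17.100, 0.000) + (0.000, -0.800) = (-17.100, -0.800) m/s.
Speed = |(-17.100, -0.800)| = 17.119 m/s.

17.12 m/s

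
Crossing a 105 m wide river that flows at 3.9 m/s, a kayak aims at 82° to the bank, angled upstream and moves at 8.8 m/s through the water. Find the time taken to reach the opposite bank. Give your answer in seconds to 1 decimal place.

12.0 s

The component of the kayak's velocity perpendicular to the bank is 8.8 × sin 82° = 8.714 m/s.
The current is parallel to the bank, so it does not affect the crossing time.
Time = 105 / 8.714 = 12.049 s.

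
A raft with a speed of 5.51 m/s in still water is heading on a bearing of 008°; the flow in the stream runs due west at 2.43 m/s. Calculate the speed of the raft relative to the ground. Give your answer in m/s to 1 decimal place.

5.7 m/s

Taking east as x and north as y: velocity relative to the water = (0.767, 5.456) m/s; the water relative to ground = (-2.430, 0.000) m/s.
Velocity relative to ground = (0.767, 5.456) + (-2.430, 0.000) = (-1.663, 5.456) m/s.
Speed = |(-1.663, 5.456)| = 5.704 m/s.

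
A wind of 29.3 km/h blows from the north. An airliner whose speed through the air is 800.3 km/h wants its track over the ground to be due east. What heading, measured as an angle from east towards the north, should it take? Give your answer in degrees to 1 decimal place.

2.1°

The wind pushes perpendicular to the desired track; the heading must have a component into the wind equal to 29.3 km/h: 800.3 sin θ = 29.3.
sin θ = 0.0366, so θ = 2.098°.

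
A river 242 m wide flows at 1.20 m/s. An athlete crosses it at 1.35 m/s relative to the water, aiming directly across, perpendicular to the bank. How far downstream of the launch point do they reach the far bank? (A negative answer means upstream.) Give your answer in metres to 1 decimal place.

215.1 m

Perpendicular speed = 1.350 m/s; crossing time = 242 / 1.350 = 179.259 s.
Net downstream speed = 1.200 m/s.
Drift = 1.200 × 179.259 = 215.111 m (downstream).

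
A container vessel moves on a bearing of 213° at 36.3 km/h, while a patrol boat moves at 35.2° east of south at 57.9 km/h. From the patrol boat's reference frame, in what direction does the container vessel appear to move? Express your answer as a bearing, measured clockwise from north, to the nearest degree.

Taking east as x and north as y: container vessel velocity = (-19.770, -30.444) km/h; patrol boat velocity = (33.375, -47.313) km/h.
Velocity of container vessel relative to patrol boat = (-19.770, -30.444) − (33.375, -47.313) = (-53.146, 16.869) km/h.
Bearing = atan2(-53.15, 16.87) = 287.61° clockwise from north.

288°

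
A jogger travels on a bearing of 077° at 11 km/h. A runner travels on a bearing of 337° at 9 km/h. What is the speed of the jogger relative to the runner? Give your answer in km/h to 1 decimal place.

Taking east as x and north as y: jogger velocity = (10.718, 2.474) km/h; runner velocity = (-3.517, 8.285) km/h.
Velocity of jogger relative to runner = (10.718, 2.474) − (-3.517, 8.285) = (14.235, -5.810) km/h.
Magnitude = |(14.235, -5.810)| = 15.375 km/h.

15.4 km/h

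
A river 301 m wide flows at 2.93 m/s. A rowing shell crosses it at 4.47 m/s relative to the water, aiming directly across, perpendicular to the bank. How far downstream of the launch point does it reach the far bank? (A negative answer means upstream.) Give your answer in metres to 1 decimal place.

Perpendicular speed = 4.470 m/s; crossing time = 301 / 4.470 = 67.338 s.
Net downstream speed = 2.930 m/s.
Drift = 2.930 × 67.338 = 197.300 m (downstream).

197.3 m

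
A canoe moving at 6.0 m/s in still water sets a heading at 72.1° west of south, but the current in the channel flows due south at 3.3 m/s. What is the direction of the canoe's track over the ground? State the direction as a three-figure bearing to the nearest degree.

228°

Taking east as x and north as y: velocity relative to the water = (-5.710, -1.844) m/s; the water relative to ground = (0.000, -3.300) m/s.
Velocity relative to ground = (-5.710, -1.844) + (0.000, -3.300) = (-5.710, -5.144) m/s.
Bearing = atan2(-5.71, -5.14) = 227.98° clockwise from north.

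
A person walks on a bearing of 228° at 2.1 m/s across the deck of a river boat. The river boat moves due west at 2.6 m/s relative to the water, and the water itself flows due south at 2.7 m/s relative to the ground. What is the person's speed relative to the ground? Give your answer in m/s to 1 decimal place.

5.8 m/s

In east/north components (m/s): person relative to river boat = (-1.561, -1.405); river boat relative to water = (-2.600, 0.000); water relative to ground = (0.000, -2.700).
Sum = (-4.161, -4.105) m/s.
Speed = |(-4.161, -4.105)| = 5.845 m/s.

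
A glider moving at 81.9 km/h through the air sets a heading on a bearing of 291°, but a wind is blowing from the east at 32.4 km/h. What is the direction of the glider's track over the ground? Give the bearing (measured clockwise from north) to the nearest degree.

285°

Taking east as x and north as y: velocity relative to the air = (-76.460, 29.350) km/h; the air relative to ground = (-32.400, 0.000) km/h.
Velocity relative to ground = (-76.460, 29.350) + (-32.400, 0.000) = (-108.860, 29.350) km/h.
Bearing = atan2(-108.86, 29.35) = 285.09° clockwise from north.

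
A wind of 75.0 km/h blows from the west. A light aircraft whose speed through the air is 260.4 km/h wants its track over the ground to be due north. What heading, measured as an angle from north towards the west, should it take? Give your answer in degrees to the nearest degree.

17°

The wind pushes perpendicular to the desired track; the heading must have a component into the wind equal to 75.0 km/h: 260.4 sin θ = 75.0.
sin θ = 0.2880, so θ = 16.739°.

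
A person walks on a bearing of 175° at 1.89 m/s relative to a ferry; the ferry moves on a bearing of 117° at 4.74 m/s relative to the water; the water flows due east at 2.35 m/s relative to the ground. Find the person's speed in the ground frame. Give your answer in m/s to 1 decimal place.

7.9 m/s

In east/north components (m/s): person relative to ferry = (0.165, -1.883); ferry relative to water = (4.223, -2.152); water relative to ground = (2.350, 0.000).
Sum = (6.738, -4.035) m/s.
Speed = |(6.738, -4.035)| = 7.854 m/s.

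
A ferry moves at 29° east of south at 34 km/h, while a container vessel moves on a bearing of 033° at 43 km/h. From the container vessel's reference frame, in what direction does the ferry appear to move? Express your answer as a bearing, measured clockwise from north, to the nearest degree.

186°

Taking east as x and north as y: ferry velocity = (16.484, -29.737) km/h; container vessel velocity = (23.419, 36.063) km/h.
Velocity of ferry relative to container vessel = (16.484, -29.737) − (23.419, 36.063) = (-6.936, -65.800) km/h.
Bearing = atan2(-6.94, -65.80) = 186.02° clockwise from north.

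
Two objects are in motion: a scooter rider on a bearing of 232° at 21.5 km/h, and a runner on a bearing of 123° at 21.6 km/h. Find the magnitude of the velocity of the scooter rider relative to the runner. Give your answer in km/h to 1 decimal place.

35.1 km/h

Taking east as x and north as y: scooter rider velocity = (-16.942, -13.237) km/h; runner velocity = (18.115, -11.764) km/h.
Velocity of scooter rider relative to runner = (-16.942, -13.237) − (18.115, -11.764) = (-35.058, -1.473) km/h.
Magnitude = |(-35.058, -1.473)| = 35.088 km/h.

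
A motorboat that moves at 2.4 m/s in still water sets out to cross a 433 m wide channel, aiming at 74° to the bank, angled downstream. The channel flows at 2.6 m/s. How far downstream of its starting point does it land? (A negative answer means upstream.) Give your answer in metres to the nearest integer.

Perpendicular speed = 2.307 m/s; crossing time = 433 / 2.307 = 187.687 s.
Net downstream speed = 3.262 m/s.
Drift = 3.262 × 187.687 = 612.148 m (downstream).

612 m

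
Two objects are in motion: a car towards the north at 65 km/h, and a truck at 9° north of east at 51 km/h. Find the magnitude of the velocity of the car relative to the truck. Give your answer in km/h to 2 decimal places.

76.08 km/h

Taking east as x and north as y: car velocity = (0.000, 65.000) km/h; truck velocity = (50.372, 7.978) km/h.
Velocity of car relative to truck = (0.000, 65.000) − (50.372, 7.978) = (-50.372, 57.022) km/h.
Magnitude = |(-50.372, 57.022)| = 76.084 km/h.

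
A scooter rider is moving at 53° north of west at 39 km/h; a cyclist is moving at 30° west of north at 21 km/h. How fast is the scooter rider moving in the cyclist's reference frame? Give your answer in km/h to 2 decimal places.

Taking east as x and north as y: scooter rider velocity = (-23.471, 31.147) km/h; cyclist velocity = (-10.500, 18.187) km/h.
Velocity of scooter rider relative to cyclist = (-23.471, 31.147) − (-10.500, 18.187) = (-12.971, 12.960) km/h.
Magnitude = |(-12.971, 12.960)| = 18.336 km/h.

18.34 km/h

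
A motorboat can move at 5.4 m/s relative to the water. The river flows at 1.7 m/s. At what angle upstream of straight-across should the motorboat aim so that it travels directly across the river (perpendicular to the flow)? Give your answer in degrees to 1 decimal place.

18.3°

To cancel the current, the upstream component of the motorboat's velocity must equal the flow: 5.4 sin θ = 1.7.
sin θ = 1.7 / 5.4 = 0.3148.
θ = arcsin(0.3148) = 18.350°.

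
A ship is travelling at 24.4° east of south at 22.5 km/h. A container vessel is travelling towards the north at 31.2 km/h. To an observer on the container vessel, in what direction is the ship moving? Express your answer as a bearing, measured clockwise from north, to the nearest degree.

Taking east as x and north as y: ship velocity = (9.295, -20.490) km/h; container vessel velocity = (0.000, 31.200) km/h.
Velocity of ship relative to container vessel = (9.295, -20.490) − (0.000, 31.200) = (9.295, -51.690) km/h.
Bearing = atan2(9.29, -51.69) = 169.81° clockwise from north.

170°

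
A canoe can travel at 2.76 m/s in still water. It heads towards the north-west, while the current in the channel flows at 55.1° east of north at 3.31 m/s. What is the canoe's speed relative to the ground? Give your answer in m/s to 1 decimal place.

3.9 m/s

Taking east as x and north as y: velocity relative to the water = (-1.952, 1.952) m/s; the water relative to ground = (2.715, 1.894) m/s.
Velocity relative to ground = (-1.952, 1.952) + (2.715, 1.894) = (0.763, 3.845) m/s.
Speed = |(0.763, 3.845)| = 3.920 m/s.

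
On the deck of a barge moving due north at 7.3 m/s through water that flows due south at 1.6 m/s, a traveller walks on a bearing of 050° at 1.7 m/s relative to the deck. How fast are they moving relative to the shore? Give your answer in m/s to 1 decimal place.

6.9 m/s

In east/north components (m/s): traveller relative to barge = (1.302, 1.093); barge relative to water = (0.000, 7.300); water relative to ground = (0.000, -1.600).
Sum = (1.302, 6.793) m/s.
Speed = |(1.302, 6.793)| = 6.916 m/s.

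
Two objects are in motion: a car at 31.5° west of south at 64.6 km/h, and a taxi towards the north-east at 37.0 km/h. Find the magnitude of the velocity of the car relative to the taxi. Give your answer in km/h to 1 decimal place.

100.9 km/h

Taking east as x and north as y: car velocity = (-33.753, -55.081) km/h; taxi velocity = (26.163, 26.163) km/h.
Velocity of car relative to taxi = (-33.753, -55.081) − (26.163, 26.163) = (-59.916, -81.244) km/h.
Magnitude = |(-59.916, -81.244)| = 100.948 km/h.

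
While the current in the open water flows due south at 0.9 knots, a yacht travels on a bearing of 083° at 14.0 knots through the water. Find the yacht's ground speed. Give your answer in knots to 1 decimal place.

Taking east as x and north as y: velocity relative to the water = (13.896, 1.706) knots; the water relative to ground = (0.000, -0.900) knots.
Velocity relative to ground = (13.896, 1.706) + (0.000, -0.900) = (13.896, 0.806) knots.
Speed = |(13.896, 0.806)| = 13.919 knots.

13.9 knots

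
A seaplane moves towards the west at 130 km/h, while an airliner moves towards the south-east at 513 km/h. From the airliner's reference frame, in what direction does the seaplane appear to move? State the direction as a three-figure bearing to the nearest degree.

Taking east as x and north as y: seaplane velocity = (-130.000, 0.000) km/h; airliner velocity = (362.746, -362.746) km/h.
Velocity of seaplane relative to airliner = (-130.000, 0.000) − (362.746, -362.746) = (-492.746, 362.746) km/h.
Bearing = atan2(-492.75, 362.75) = 306.36° clockwise from north.

306°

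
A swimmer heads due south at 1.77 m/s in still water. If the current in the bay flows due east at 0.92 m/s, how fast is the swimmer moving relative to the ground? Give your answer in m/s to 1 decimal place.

Taking east as x and north as y: velocity relative to the water = (0.000, -1.770) m/s; the water relative to ground = (0.920, 0.000) m/s.
Velocity relative to ground = (0.000, -1.770) + (0.920, 0.000) = (0.920, -1.770) m/s.
Speed = |(0.920, -1.770)| = 1.995 m/s.

2.0 m/s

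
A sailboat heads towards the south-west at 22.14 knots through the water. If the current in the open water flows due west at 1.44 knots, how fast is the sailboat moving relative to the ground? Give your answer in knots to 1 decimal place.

23.2 knots

Taking east as x and north as y: velocity relative to the water = (-15.655, -15.655) knots; the water relative to ground = (-1.440, 0.000) knots.
Velocity relative to ground = (-15.655, -15.655) + (-1.440, 0.000) = (-17.095, -15.655) knots.
Speed = |(-17.095, -15.655)| = 23.181 knots.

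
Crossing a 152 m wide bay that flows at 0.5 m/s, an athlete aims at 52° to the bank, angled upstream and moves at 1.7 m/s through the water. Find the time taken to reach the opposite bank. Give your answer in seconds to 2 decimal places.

113.47 s

The component of the athlete's velocity perpendicular to the bank is 1.7 × sin 52° = 1.340 m/s.
Only the cross-stream component determines the crossing time; the current contributes nothing perpendicular to the bank.
Time = 152 / 1.340 = 113.465 s.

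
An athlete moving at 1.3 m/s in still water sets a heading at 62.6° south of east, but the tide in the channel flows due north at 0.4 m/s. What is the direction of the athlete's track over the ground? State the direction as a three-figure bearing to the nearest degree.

142°

Taking east as x and north as y: velocity relative to the water = (0.598, -1.154) m/s; the water relative to ground = (0.000, 0.400) m/s.
Velocity relative to ground = (0.598, -1.154) + (0.000, 0.400) = (0.598, -0.754) m/s.
Bearing = atan2(0.60, -0.75) = 141.58° clockwise from north.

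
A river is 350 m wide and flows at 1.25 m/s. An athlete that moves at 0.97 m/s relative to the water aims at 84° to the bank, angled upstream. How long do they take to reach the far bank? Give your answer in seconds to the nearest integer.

The component of the athlete's velocity perpendicular to the bank is 0.97 × sin 84° = 0.965 m/s.
The current is parallel to the bank, so it does not affect the crossing time.
Time = 350 / 0.965 = 362.812 s.

363 s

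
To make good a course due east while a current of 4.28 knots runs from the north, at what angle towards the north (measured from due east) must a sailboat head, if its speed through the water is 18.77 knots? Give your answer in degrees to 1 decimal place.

13.2°

The current pushes perpendicular to the desired track; the heading must have a component into the current equal to 4.28 knots: 18.77 sin θ = 4.28.
sin θ = 0.2280, so θ = 13.181°.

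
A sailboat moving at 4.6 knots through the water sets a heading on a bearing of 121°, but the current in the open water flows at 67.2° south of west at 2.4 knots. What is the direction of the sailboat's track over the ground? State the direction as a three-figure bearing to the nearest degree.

Taking east as x and north as y: velocity relative to the water = (3.943, -2.369) knots; the water relative to ground = (-0.930, -2.212) knots.
Velocity relative to ground = (3.943, -2.369) + (-0.930, -2.212) = (3.013, -4.582) knots.
Bearing = atan2(3.01, -4.58) = 146.67° clockwise from north.

147°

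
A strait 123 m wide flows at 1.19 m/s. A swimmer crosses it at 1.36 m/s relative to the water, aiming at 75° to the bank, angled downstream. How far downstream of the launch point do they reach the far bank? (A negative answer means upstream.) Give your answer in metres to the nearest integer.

144 m

Perpendicular speed = 1.314 m/s; crossing time = 123 / 1.314 = 93.632 s.
Net downstream speed = 1.542 m/s.
Drift = 1.542 × 93.632 = 144.379 m (downstream).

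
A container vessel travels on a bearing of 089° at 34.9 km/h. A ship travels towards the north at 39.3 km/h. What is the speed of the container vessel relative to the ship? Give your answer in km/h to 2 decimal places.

Taking east as x and north as y: container vessel velocity = (34.895, 0.609) km/h; ship velocity = (0.000, 39.300) km/h.
Velocity of container vessel relative to ship = (34.895, 0.609) − (0.000, 39.300) = (34.895, -38.691) km/h.
Magnitude = |(34.895, -38.691)| = 52.102 km/h.

52.10 km/h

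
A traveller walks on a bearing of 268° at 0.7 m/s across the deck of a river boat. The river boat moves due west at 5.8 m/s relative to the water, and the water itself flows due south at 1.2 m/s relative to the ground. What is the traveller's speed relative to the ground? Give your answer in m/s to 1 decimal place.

In east/north components (m/s): traveller relative to river boat = (-0.700, -0.024); river boat relative to water = (-5.800, 0.000); water relative to ground = (0.000, -1.200).
Sum = (-6.500, -1.224) m/s.
Speed = |(-6.500, -1.224)| = 6.614 m/s.

6.6 m/s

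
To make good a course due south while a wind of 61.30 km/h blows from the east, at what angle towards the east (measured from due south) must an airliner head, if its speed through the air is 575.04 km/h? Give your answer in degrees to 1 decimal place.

6.1°

The wind pushes perpendicular to the desired track; the heading must have a component into the wind equal to 61.30 km/h: 575.04 sin θ = 61.30.
sin θ = 0.1066, so θ = 6.119°.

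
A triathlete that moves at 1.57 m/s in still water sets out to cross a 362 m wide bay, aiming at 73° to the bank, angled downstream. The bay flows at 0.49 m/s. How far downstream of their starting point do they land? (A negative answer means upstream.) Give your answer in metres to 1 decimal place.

228.8 m

Perpendicular speed = 1.501 m/s; crossing time = 362 / 1.501 = 241.109 s.
Net downstream speed = 0.949 m/s.
Drift = 0.949 × 241.109 = 228.818 m (downstream).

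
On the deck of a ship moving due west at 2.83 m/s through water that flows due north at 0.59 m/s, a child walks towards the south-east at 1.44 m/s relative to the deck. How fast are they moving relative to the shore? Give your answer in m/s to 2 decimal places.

In east/north components (m/s): child relative to ship = (1.018, -1.018); ship relative to water = (-2.830, 0.000); water relative to ground = (0.000, 0.590).
Sum = (-1.812, -0.428) m/s.
Speed = |(-1.812, -0.428)| = 1.862 m/s.

1.86 m/s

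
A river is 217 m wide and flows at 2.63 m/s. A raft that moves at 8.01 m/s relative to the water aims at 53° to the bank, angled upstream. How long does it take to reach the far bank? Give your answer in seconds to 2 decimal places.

33.92 s

The component of the raft's velocity perpendicular to the bank is 8.01 × sin 53° = 6.397 m/s.
The flow acts along the bank and has no component across it.
Time = 217 / 6.397 = 33.922 s.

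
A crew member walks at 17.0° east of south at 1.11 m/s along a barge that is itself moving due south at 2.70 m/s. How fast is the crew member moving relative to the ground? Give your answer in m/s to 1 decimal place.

3.8 m/s

Taking east as x and north as y: barge velocity = (0.000, -2.700) m/s; crew member velocity relative to barge = (0.325, -1.061) m/s.
Velocity relative to ground = (0.000, -2.700) + (0.325, -1.061) = (0.325, -3.761) m/s.
Speed = |(0.325, -3.761)| = 3.775 m/s.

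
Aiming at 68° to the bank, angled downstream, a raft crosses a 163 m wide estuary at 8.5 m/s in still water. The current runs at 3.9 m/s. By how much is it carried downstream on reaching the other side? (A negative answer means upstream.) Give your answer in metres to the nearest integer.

147 m

Perpendicular speed = 7.881 m/s; crossing time = 163 / 7.881 = 20.682 s.
Net downstream speed = 7.084 m/s.
Drift = 7.084 × 20.682 = 146.518 m (downstream).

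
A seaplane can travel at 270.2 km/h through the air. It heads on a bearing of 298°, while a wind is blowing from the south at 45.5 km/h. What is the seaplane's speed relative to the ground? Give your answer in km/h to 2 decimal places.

Taking east as x and north as y: velocity relative to the air = (-238.572, 126.851) km/h; the air relative to ground = (0.000, 45.500) km/h.
Velocity relative to ground = (-238.572, 126.851) + (0.000, 45.500) = (-238.572, 172.351) km/h.
Speed = |(-238.572, 172.351)| = 294.316 km/h.

294.32 km/h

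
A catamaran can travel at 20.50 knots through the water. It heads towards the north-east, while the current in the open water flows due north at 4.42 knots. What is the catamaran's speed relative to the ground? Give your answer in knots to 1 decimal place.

Taking east as x and north as y: velocity relative to the water = (14.496, 14.496) knots; the water relative to ground = (0.000, 4.420) knots.
Velocity relative to ground = (14.496, 14.496) + (0.000, 4.420) = (14.496, 18.916) knots.
Speed = |(14.496, 18.916)| = 23.831 knots.

23.8 knots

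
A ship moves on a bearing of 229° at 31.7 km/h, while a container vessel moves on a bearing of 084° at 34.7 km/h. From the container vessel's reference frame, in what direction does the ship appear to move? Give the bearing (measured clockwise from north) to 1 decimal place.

247.3°

Taking east as x and north as y: ship velocity = (-23.924, -20.797) km/h; container vessel velocity = (34.510, 3.627) km/h.
Velocity of ship relative to container vessel = (-23.924, -20.797) − (34.510, 3.627) = (-58.434, -24.424) km/h.
Bearing = atan2(-58.43, -24.42) = 247.32° clockwise from north.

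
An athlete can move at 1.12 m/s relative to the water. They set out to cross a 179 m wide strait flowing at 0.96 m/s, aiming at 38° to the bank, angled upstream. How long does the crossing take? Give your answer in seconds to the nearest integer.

The component of the athlete's velocity perpendicular to the bank is 1.12 × sin 38° = 0.690 m/s.
Only the cross-stream component determines the crossing time; the current contributes nothing perpendicular to the bank.
Time = 179 / 0.690 = 259.593 s.

260 s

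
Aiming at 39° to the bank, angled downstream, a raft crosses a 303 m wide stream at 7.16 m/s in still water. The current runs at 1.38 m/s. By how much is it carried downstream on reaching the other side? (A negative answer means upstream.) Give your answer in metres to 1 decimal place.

Perpendicular speed = 4.506 m/s; crossing time = 303 / 4.506 = 67.245 s.
Net downstream speed = 6.944 m/s.
Drift = 6.944 × 67.245 = 466.971 m (downstream).

467.0 m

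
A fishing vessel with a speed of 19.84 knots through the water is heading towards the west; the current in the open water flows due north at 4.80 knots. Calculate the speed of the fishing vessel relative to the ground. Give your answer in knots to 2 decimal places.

Taking east as x and north as y: velocity relative to the water = (-19.840, 0.000) knots; the water relative to ground = (0.000, 4.800) knots.
Velocity relative to ground = (-19.840, 0.000) + (0.000, 4.800) = (-19.840, 4.800) knots.
Speed = |(-19.840, 4.800)| = 20.412 knots.

20.41 knots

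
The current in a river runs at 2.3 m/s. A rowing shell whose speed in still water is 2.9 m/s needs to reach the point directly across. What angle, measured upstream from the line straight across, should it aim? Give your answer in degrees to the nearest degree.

52°

To cancel the current, the upstream component of the rowing shell's velocity must equal the flow: 2.9 sin θ = 2.3.
sin θ = 2.3 / 2.9 = 0.7931.
θ = arcsin(0.7931) = 52.476°.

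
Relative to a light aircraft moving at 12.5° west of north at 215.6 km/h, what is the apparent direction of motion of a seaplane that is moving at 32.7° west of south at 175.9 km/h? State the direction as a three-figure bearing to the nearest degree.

Taking east as x and north as y: seaplane velocity = (-95.028, -148.022) km/h; light aircraft velocity = (-46.664, 210.489) km/h.
Velocity of seaplane relative to light aircraft = (-95.028, -148.022) − (-46.664, 210.489) = (-48.364, -358.511) km/h.
Bearing = atan2(-48.36, -358.51) = 187.68° clockwise from north.

188°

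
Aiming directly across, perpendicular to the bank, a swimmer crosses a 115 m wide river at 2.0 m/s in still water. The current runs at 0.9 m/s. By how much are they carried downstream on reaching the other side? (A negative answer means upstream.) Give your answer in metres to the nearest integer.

Perpendicular speed = 2.000 m/s; crossing time = 115 / 2.000 = 57.500 s.
Net downstream speed = 0.900 m/s.
Drift = 0.900 × 57.500 = 51.750 m (downstream).

52 m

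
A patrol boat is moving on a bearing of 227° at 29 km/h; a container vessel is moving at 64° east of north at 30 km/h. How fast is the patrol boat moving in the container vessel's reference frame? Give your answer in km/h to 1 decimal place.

58.4 km/h

Taking east as x and north as y: patrol boat velocity = (-21.209, -19.778) km/h; container vessel velocity = (26.964, 13.151) km/h.
Velocity of patrol boat relative to container vessel = (-21.209, -19.778) − (26.964, 13.151) = (-48.173, -32.929) km/h.
Magnitude = |(-48.173, -32.929)| = 58.352 km/h.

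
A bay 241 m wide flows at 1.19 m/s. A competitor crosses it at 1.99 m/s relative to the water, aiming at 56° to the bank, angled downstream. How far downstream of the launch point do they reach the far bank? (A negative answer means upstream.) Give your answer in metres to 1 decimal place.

Perpendicular speed = 1.650 m/s; crossing time = 241 / 1.650 = 146.080 s.
Net downstream speed = 2.303 m/s.
Drift = 2.303 × 146.080 = 336.391 m (downstream).

336.4 m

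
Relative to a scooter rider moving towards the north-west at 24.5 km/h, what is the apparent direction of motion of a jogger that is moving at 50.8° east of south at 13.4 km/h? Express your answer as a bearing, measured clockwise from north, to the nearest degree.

133°

Taking east as x and north as y: jogger velocity = (10.384, -8.469) km/h; scooter rider velocity = (-17.324, 17.324) km/h.
Velocity of jogger relative to scooter rider = (10.384, -8.469) − (-17.324, 17.324) = (27.708, -25.793) km/h.
Bearing = atan2(27.71, -25.79) = 132.95° clockwise from north.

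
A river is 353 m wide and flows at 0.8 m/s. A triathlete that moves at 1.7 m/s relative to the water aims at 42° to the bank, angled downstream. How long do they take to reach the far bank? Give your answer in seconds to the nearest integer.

The component of the triathlete's velocity perpendicular to the bank is 1.7 × sin 42° = 1.138 m/s.
Only the cross-stream component determines the crossing time; the current contributes nothing perpendicular to the bank.
Time = 353 / 1.138 = 310.324 s.

310 s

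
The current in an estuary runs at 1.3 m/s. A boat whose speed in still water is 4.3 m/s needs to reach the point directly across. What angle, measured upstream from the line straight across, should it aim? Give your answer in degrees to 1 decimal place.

17.6°

To cancel the current, the upstream component of the boat's velocity must equal the flow: 4.3 sin θ = 1.3.
sin θ = 1.3 / 4.3 = 0.3023.
θ = arcsin(0.3023) = 17.597°.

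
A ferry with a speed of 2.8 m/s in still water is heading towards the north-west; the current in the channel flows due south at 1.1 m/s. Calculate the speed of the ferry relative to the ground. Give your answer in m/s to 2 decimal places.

2.17 m/s

Taking east as x and north as y: velocity relative to the water = (-1.980, 1.980) m/s; the water relative to ground = (0.000, -1.100) m/s.
Velocity relative to ground = (-1.980, 1.980) + (0.000, -1.100) = (-1.980, 0.880) m/s.
Speed = |(-1.980, 0.880)| = 2.167 m/s.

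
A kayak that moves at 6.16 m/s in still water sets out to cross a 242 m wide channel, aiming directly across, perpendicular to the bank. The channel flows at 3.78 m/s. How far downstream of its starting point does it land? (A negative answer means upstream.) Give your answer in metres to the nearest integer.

149 m

Perpendicular speed = 6.160 m/s; crossing time = 242 / 6.160 = 39.286 s.
Net downstream speed = 3.780 m/s.
Drift = 3.780 × 39.286 = 148.500 m (downstream).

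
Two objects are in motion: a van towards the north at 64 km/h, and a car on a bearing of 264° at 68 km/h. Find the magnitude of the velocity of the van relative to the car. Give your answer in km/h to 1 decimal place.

98.1 km/h

Taking east as x and north as y: van velocity = (0.000, 64.000) km/h; car velocity = (-67.627, -7.108) km/h.
Velocity of van relative to car = (0.000, 64.000) − (-67.627, -7.108) = (67.627, 71.108) km/h.
Magnitude = |(67.627, 71.108)| = 98.132 km/h.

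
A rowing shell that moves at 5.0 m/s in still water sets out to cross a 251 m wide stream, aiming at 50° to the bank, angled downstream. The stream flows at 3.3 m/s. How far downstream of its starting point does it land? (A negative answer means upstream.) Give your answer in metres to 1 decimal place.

426.9 m

Perpendicular speed = 3.830 m/s; crossing time = 251 / 3.830 = 65.531 s.
Net downstream speed = 6.514 m/s.
Drift = 6.514 × 65.531 = 426.868 m (downstream).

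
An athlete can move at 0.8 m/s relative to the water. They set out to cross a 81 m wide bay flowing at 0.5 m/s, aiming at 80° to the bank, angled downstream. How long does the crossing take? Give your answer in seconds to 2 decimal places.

102.81 s

The component of the athlete's velocity perpendicular to the bank is 0.8 × sin 80° = 0.788 m/s.
Only the cross-stream component determines the crossing time; the current contributes nothing perpendicular to the bank.
Time = 81 / 0.788 = 102.812 s.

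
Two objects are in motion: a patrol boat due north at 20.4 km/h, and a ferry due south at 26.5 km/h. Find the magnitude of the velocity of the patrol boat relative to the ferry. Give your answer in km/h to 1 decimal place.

Taking east as x and north as y: patrol boat velocity = (0.000, 20.400) km/h; ferry velocity = (0.000, -26.500) km/h.
Velocity of patrol boat relative to ferry = (0.000, 20.400) − (0.000, -26.500) = (0.000, 46.900) km/h.
Magnitude = |(0.000, 46.900)| = 46.900 km/h.

46.9 km/h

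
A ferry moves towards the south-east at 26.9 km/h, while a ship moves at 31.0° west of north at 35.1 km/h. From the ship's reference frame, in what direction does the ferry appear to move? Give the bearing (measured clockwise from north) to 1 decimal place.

Taking east as x and north as y: ferry velocity = (19.021, -19.021) km/h; ship velocity = (-18.078, 30.087) km/h.
Velocity of ferry relative to ship = (19.021, -19.021) − (-18.078, 30.087) = (37.099, -49.108) km/h.
Bearing = atan2(37.10, -49.11) = 142.93° clockwise from north.

142.9°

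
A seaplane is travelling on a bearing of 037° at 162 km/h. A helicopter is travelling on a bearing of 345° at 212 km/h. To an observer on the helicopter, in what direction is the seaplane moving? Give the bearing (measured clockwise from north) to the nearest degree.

116°

Taking east as x and north as y: seaplane velocity = (97.494, 129.379) km/h; helicopter velocity = (-54.870, 204.776) km/h.
Velocity of seaplane relative to helicopter = (97.494, 129.379) − (-54.870, 204.776) = (152.364, -75.397) km/h.
Bearing = atan2(152.36, -75.40) = 116.33° clockwise from north.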